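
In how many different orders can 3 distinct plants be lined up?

The number of ways to arrange 3 distinct objects is 3!.

Final answer: 3! = 6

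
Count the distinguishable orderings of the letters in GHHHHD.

Letters (D:1, G:1, H:4). Total letters: 6.
Permutations = 6!/(4!).

Final answer: 30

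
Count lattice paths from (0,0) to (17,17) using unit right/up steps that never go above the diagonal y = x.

Total monotonic paths to (17,17): C(34,17) = 2333606220.
A path is bad iff it touches y = x + 1; reflecting its initial segment maps bad paths bijectively onto all paths to (16,18), of which there are C(34,18) = 2203961430.
Valid Dyck paths: 2333606220 - 2203961430.
(These counts are the Catalan numbers.)

Final answer: C_{17} = 129644790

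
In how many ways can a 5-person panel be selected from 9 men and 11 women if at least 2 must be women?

Sum over valid woman counts:
C(11,2)C(9,3) = 4620
C(11,3)C(9,2) = 5940
C(11,4)C(9,1) = 2970
C(11,5)C(9,0) = 462
Total: 4620 + 5940 + 2970 + 462.

Final answer: 13992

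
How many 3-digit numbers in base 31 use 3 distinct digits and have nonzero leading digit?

The leading digit has 30 choices (anything but zero); the next has 30 (anything but the first), then 29, and so on, one fewer each time.
Total: 30 x 30 x 29.

Final answer: 26100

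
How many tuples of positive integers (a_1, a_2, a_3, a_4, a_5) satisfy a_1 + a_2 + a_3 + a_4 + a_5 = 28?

Substitute a'_i = a_i - 1 (so a'_i >= 0). Then sum a'_i = 28 - 5 = 23.
Stars and bars: C(23+5-1, 5-1) = C(27,4).

Final answer: C(27,4) = 17550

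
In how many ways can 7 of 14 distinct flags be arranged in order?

P(14,7) = 14!/(14-7)! = 14!/7!.

Final answer: P(14,7) = 17297280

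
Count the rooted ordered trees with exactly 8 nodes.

The structures are counted by the Catalan number C_n. Here n = 8 - 1 = 7.
Using C_0 = 1 and C_(k+1) = C_k x 2(2k+1)/(k+2), build up term by term: C_1=1, C_2=2, C_3=5, C_4=14, C_5=42, C_6=132, C_7=429.

Final answer: C_{7} = 429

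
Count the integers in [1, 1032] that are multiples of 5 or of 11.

Multiples of 5: 206. Multiples of 11: 93. Of both (lcm=55): 18.
By inclusion-exclusion: 206 + 93 - 18.

Final answer: 281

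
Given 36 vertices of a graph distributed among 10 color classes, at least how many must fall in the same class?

By pigeonhole with 36 objects and 10 categories: ceiling(36/10).

Final answer: 4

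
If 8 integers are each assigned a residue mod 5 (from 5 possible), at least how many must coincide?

There are 5 possible values for residue mod 5. With 8 integers and 5 categories, by pigeonhole: ceiling(8/5).

Final answer: 2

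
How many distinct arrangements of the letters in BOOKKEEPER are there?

Letters (B:1, E:3, K:2, O:2, P:1, R:1). Total letters: 10.
Permutations = 10!/(3! x 2! x 2!).

Final answer: 151200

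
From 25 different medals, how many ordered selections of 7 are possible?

P(25,7) = 25!/(25-7)! = 25!/18!.

Final answer: P(25,7) = 2422728000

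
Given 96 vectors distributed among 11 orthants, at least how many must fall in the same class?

By pigeonhole with 96 objects and 11 categories: ceiling(96/11).

Final answer: 9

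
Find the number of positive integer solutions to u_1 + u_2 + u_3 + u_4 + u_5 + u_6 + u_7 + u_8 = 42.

Substitute u'_i = u_i - 1 (so u'_i >= 0). Then sum u'_i = 42 - 8 = 34.
Stars and bars: C(34+8-1, 8-1) = C(41,7).

Final answer: C(41,7) = 22481940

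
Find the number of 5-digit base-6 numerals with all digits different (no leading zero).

The leading digit has 5 choices (anything but zero); the next has 5 (anything but the first), then 4, and so on, one fewer each time.
Total: 5 x 5 x 4 x 3 x 2.

Final answer: 600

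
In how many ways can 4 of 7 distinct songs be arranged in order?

P(7,4) = 7!/(7-4)! = 7!/3!.

Final answer: P(7,4) = 840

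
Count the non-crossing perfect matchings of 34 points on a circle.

This is a standard Catalan-number count: the answer is C_n. Here n = 34/2 = 17.
C_n = (2n)!/(n!(n+1)!), so C_{17} = 34!/(17! x 18!) = C(34,17)/18 = 2333606220/18.

Final answer: C_{17} = 129644790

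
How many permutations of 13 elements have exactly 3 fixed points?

Choose which 3 elements are fixed: C(13,3) = 286.
Derange the remaining 10 using D(j) = (j-1)(D(j-1) + D(j-2)), D(0)=1, D(1)=0: D(2)=1, D(3)=2, D(4)=9, D(5)=44, D(6)=265, D(7)=1854, D(8)=14833, D(9)=133496, D(10)=1334961.
Total: 286 x 1334961.

Final answer: C(13,3) D(10) = 381798846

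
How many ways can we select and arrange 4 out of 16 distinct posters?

P(16,4) = 16!/(16-4)! = 16!/12!.

Final answer: P(16,4) = 43680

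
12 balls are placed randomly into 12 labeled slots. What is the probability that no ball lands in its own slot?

Use the recurrence D(n) = (n-1)(D(n-1) + D(n-2)) with D(0)=1, D(1)=0.
Building up: D(2)=1, D(3)=2, D(4)=9, D(5)=44, D(6)=265, D(7)=1854, D(8)=14833, D(9)=133496, D(10)=1334961, D(11)=14684570, D(12)=176214841.
Total arrangements: 12! = 479001600.
Probability = D(12)/12! = 16019531/43545600.

Final answer: D(12)/12! = 176214841/479001600 = 0.367879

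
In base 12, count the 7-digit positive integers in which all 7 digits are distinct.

First digit: 11 (nonzero). Second: 11 (not first). Third: 10, etc.
Total: 11 x 11 x 10 x 9 x 8 x 7 x 6.

Final answer: 3659040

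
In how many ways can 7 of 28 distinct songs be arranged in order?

P(28,7) = 28!/(28-7)! = 28!/21!.

Final answer: P(28,7) = 5967561600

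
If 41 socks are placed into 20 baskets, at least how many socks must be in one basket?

By the pigeonhole principle: ceiling(41/20).

Final answer: 3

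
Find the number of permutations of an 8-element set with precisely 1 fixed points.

Choose which 1 elements are fixed: C(8,1) = 8.
Derange the remaining 7 using D(j) = (j-1)(D(j-1) + D(j-2)), D(0)=1, D(1)=0: D(2)=1, D(3)=2, D(4)=9, D(5)=44, D(6)=265, D(7)=1854.
Total: 8 x 1854.

Final answer: C(8,1) D(7) = 14832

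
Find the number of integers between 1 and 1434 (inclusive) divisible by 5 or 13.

Multiples of 5: 286. Multiples of 13: 110. Of both (lcm=65): 22.
By inclusion-exclusion: 286 + 110 - 22.

Final answer: 374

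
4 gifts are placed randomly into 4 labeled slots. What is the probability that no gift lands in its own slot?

Derangements satisfy D(n) = (n-1)(D(n-1) + D(n-2)), starting from D(0)=1, D(1)=0.
Building up: D(2)=1, D(3)=2, D(4)=9.
Total arrangements: 4! = 24.
Probability = D(4)/4! = 3/8.

Final answer: D(4)/4! = 9/24 = 0.375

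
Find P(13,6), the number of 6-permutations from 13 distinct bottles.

P(13,6) = 13!/(13-6)! = 13!/7!.

Final answer: P(13,6) = 1235520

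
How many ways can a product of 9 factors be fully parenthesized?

The structures are counted by the Catalan number C_n. Here n = 9 - 1 = 8.
C_n = (2n)!/(n!(n+1)!), so C_{8} = 16!/(8! x 9!) = C(16,8)/9 = 12870/9.

Final answer: C_{8} = 1430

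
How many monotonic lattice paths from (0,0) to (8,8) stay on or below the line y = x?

Total monotonic paths to (8,8): C(16,8) = 12870.
A path is bad iff it touches y = x + 1; reflecting its initial segment maps bad paths bijectively onto all paths to (7,9), of which there are C(16,9) = 11440.
Valid Dyck paths: 12870 - 11440.
(Check: C(16,8) - C(16,9) = C(16,8)/9, the Catalan number C_{8}.)

Final answer: C_{8} = 1430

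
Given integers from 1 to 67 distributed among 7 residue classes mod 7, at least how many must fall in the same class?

By pigeonhole with 67 objects and 7 categories: ceiling(67/7).

Final answer: 10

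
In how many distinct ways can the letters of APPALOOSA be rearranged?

Letters (A:3, L:1, O:2, P:2, S:1). Total letters: 9.
Permutations = 9!/(3! x 2! x 2!).

Final answer: 15120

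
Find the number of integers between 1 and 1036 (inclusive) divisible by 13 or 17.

Multiples of 13: 79. Multiples of 17: 60. Of both (lcm=221): 4.
By inclusion-exclusion: 79 + 60 - 4.

Final answer: 135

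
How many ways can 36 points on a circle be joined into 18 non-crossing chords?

This is a standard Catalan-number count: the answer is C_n. Here n = 36/2 = 18.
C_n = (2n)!/(n!(n+1)!), so C_{18} = 36!/(18! x 19!) = C(36,18)/19 = 9075135300/19.

Final answer: C_{18} = 477638700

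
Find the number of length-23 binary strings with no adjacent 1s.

Classify by the final bit: ...0 gives a(n-1) strings, ...01 gives a(n-2) strings. Thus a(n) = a(n-1) + a(n-2) with a(1)=2, a(2)=3.
Building up term by term: a(1)=2, a(2)=3, a(3)=5, a(4)=8, a(5)=13, a(6)=21, a(7)=34, a(8)=55, a(9)=89, a(10)=144, a(11)=233, a(12)=377, a(13)=610, a(14)=987, a(15)=1597, a(16)=2584, a(17)=4181, a(18)=6765, a(19)=10946, a(20)=17711, a(21)=28657, a(22)=46368, a(23)=75025.

Final answer: 75025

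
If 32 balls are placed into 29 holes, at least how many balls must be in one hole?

By the pigeonhole principle: ceiling(32/29).

Final answer: 2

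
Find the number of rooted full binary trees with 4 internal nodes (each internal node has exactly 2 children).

This is counted by the nth Catalan number C_n. Here n = 4.
C_n = C(2n,n) - C(2n,n+1), so C_{4} = C(8,4) - C(8,5) = 70 - 56.

Final answer: C_{4} = 14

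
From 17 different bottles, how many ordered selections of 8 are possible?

P(17,8) = 17!/(17-8)! = 17!/9!.

Final answer: P(17,8) = 980179200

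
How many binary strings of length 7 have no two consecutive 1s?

Let a(n) count valid strings. If the last bit is 0 the prefix is any valid string of length n-1; if it is 1 the string must end in 01 with a valid prefix of length n-2. So a(n) = a(n-1) + a(n-2), a(1)=2, a(2)=3.
Building up term by term: a(1)=2, a(2)=3, a(3)=5, a(4)=8, a(5)=13, a(6)=21, a(7)=34.

Final answer: 34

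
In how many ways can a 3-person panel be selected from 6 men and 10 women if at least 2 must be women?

Sum over valid woman counts:
C(10,2)C(6,1) = 270
C(10,3)C(6,0) = 120
Total: 270 + 120.

Final answer: 390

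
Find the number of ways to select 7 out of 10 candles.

C(10,7) = 10!/(7! x (10-7)!).

Final answer: C(10,7) = 120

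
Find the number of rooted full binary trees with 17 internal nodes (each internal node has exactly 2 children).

This is a standard Catalan-number count: the answer is C_n. Here n = 17.
C_n = (2n)!/(n!(n+1)!), so C_{17} = 34!/(17! x 18!) = C(34,17)/18 = 2333606220/18.

Final answer: C_{17} = 129644790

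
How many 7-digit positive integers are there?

These are the integers in [10^6, 10^7), so the count is 10^7 - 10^6 = 9 x 10^6.

Final answer: 9000000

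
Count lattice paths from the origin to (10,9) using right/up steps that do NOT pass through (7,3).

Total paths to (10,9): C(19,9) = 92378.
Paths through (7,3): C(10,3) x C(9,6) = 10080.
Avoiding (7,3): 92378 - 10080.

Final answer: 82298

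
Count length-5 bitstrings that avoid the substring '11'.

Classify by the final bit: ...0 gives a(n-1) strings, ...01 gives a(n-2) strings. Thus a(n) = a(n-1) + a(n-2) with a(1)=2, a(2)=3.
Building up term by term: a(1)=2, a(2)=3, a(3)=5, a(4)=8, a(5)=13.

Final answer: 13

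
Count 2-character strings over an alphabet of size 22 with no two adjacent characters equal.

First character: 22 choices. Each subsequent: 21 choices (must differ from the previous one).
Total: 22 x 21^1.

Final answer: 22 x 21^{1} = 462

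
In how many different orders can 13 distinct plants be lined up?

The number of ways to arrange 13 distinct objects is 13!.

Final answer: 13! = 6227020800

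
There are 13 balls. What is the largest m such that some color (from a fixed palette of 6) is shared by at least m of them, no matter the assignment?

There are 6 possible values for color (from a fixed palette of 6). With 13 balls and 6 categories, by pigeonhole: ceiling(13/6).

Final answer: 3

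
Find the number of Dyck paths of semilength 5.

Total monotonic paths to (5,5): C(10,5) = 252.
By the reflection principle, paths that go above the diagonal number C(10,6) = 210.
Valid Dyck paths: 252 - 210.
(These counts are the Catalan numbers.)

Final answer: C_{5} = 42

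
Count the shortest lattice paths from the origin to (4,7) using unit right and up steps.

Each path has 4 right steps and 7 up steps in some order (11 steps total).
Choose which 7 of the 11 steps are up: C(11,7).

Final answer: C(11,7) = 330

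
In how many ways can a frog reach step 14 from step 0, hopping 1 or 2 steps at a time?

Let f(n) be the number of climbs. Removing the last move (1 or 2 steps) gives f(n) = f(n-1) + f(n-2); base cases f(1)=1, f(2)=2.
Computing successive values: f(1)=1, f(2)=2, f(3)=3, f(4)=5, f(5)=8, f(6)=13, f(7)=21, f(8)=34, f(9)=55, f(10)=89, f(11)=144, f(12)=233, f(13)=377, f(14)=610.

Final answer: 610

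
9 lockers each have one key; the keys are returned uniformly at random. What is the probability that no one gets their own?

Derangements satisfy D(n) = (n-1)(D(n-1) + D(n-2)), starting from D(0)=1, D(1)=0.
Building up: D(2)=1, D(3)=2, D(4)=9, D(5)=44, D(6)=265, D(7)=1854, D(8)=14833, D(9)=133496.
Total arrangements: 9! = 362880.
Probability = D(9)/9! = 16687/45360.

Final answer: D(9)/9! = 133496/362880 = 0.367879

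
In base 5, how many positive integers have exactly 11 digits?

These are the integers in [5^10, 5^11), so the count is 5^11 - 5^10 = 4 x 5^10.

Final answer: 39062500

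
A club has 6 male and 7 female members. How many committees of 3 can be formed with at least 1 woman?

Sum over valid woman counts:
C(7,1)C(6,2) = 105
C(7,2)C(6,1) = 126
C(7,3)C(6,0) = 35
Total: 105 + 126 + 35.

Final answer: 266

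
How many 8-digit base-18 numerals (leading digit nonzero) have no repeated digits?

First digit: 17 (nonzero). Second: 17 (not first). Third: 16, etc.
Total: 17 x 17 x 16 x 15 x 14 x 13 x 12 x 11.

Final answer: 1666304640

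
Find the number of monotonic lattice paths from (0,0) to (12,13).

Each path has 12 right steps and 13 up steps in some order (25 steps total).
Choose which 13 of the 25 steps are up: C(25,13).

Final answer: C(25,13) = 5200300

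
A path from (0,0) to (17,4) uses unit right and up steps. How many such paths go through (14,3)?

Paths (0,0)->(14,3): C(17,3) = 680.
Paths (14,3)->(17,4): C(4,1) = 4.
By multiplication principle: 680 x 4.

Final answer: 2720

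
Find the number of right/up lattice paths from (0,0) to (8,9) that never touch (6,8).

Total paths to (8,9): C(17,9) = 24310.
Paths through (6,8): C(14,8) x C(3,1) = 9009.
Avoiding (6,8): 24310 - 9009.

Final answer: 15301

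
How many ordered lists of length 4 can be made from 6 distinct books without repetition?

P(6,4) = 6!/(6-4)! = 6!/2!.

Final answer: P(6,4) = 360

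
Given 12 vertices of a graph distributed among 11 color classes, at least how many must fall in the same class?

By pigeonhole with 12 objects and 11 categories: ceiling(12/11).

Final answer: 2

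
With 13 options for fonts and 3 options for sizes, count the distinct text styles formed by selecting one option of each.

By the multiplication principle: 13 x 3.

Final answer: 39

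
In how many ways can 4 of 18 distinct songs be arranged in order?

P(18,4) = 18!/(18-4)! = 18!/14!.

Final answer: P(18,4) = 73440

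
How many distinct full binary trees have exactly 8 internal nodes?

The structures are counted by the Catalan number C_n. Here n = 8.
Using C_0 = 1 and C_(k+1) = C_k x 2(2k+1)/(k+2), build up term by term: C_1=1, C_2=2, C_3=5, C_4=14, C_5=42, C_6=132, C_7=429, C_8=1430.

Final answer: C_{8} = 1430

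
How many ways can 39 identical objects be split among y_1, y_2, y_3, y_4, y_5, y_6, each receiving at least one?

Substitute y'_i = y_i - 1 (so y'_i >= 0). Then sum y'_i = 39 - 6 = 33.
Stars and bars: C(33+6-1, 6-1) = C(38,5).

Final answer: C(38,5) = 501942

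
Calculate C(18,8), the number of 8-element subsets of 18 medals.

C(18,8) = 18!/(8! x (18-8)!).

Final answer: C(18,8) = 43758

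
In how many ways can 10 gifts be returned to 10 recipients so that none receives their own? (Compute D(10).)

Use the recurrence D(n) = (n-1)(D(n-1) + D(n-2)) with D(0)=1, D(1)=0.
D(2) = 1 x (0 + 1) = 1
D(3) = 2 x (1 + 0) = 2
D(4) = 3 x (2 + 1) = 9
D(5) = 4 x (9 + 2) = 44
D(6) = 5 x (44 + 9) = 265
D(7) = 6 x (265 + 44) = 1854
D(8) = 7 x (1854 + 265) = 14833
D(9) = 8 x (14833 + 1854) = 133496
D(10) = 9 x (D(9) + D(8)) = 9 x (133496 + 14833)

Final answer: D(10) = 1334961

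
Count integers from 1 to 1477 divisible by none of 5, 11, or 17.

|div by 5|=295, |div by 11|=134, |div by 17|=86.
|div by 5&11|=26, |div by 5&17|=17, |div by 11&17|=7, |div by all|=1.
By inclusion-exclusion, divisible by at least one: 295+134+86-26-17-7+1 = 466.
Not divisible by any: 1477 - 466.

Final answer: 1011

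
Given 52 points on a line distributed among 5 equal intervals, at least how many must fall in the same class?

By pigeonhole with 52 objects and 5 categories: ceiling(52/5).

Final answer: 11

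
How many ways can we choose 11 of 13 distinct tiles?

C(13,11) = 13!/(11! x 2!).

Final answer: \binom{13}{11} = 78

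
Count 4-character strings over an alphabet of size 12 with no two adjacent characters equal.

First character: 12 choices. Each subsequent: 11 choices (must differ from the previous one).
Total: 12 x 11^3.

Final answer: 12 x 11^{3} = 15972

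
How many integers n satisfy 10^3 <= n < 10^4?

The leading digit cannot be 0 (9 options); the other 3 digits can be anything (10 options each).
Total: 9 x 10^3.

Final answer: 9000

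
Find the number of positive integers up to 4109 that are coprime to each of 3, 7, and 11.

|div by 3|=1369, |div by 7|=587, |div by 11|=373.
|div by 3&7|=195, |div by 3&11|=124, |div by 7&11|=53, |div by all|=17.
By inclusion-exclusion, divisible by at least one: 1369+587+373-195-124-53+17 = 1974.
Not divisible by any: 4109 - 1974.

Final answer: 2135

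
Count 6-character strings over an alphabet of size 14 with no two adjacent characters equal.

First character: 14 choices. Each subsequent: 13 choices (must differ from the previous one).
Total: 14 x 13^5.

Final answer: 14 x 13^{5} = 5198102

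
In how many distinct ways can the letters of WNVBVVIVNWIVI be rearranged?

Letters (B:1, I:3, N:2, V:5, W:2). Total letters: 13.
Permutations = 13!/(5! x 3! x 2! x 2!).

Final answer: 2162160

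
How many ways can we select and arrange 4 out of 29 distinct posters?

P(29,4) = 29!/(29-4)! = 29!/25!.

Final answer: P(29,4) = 570024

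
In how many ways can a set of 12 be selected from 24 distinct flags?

C(24,12) = 24!/(12! x 12!).

Final answer: \binom{24}{12} = 2704156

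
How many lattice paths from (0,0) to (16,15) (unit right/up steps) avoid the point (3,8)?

Total paths to (16,15): C(31,15) = 300540195.
Paths through (3,8): C(11,8) x C(20,7) = 12790800.
Avoiding (3,8): 300540195 - 12790800.

Final answer: 287749395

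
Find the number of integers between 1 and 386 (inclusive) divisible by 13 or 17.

Multiples of 13: 29. Multiples of 17: 22. Of both (lcm=221): 1.
By inclusion-exclusion: 29 + 22 - 1.

Final answer: 50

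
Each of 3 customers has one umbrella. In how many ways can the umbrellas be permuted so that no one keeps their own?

D(n) = (n-1)(D(n-1) + D(n-2)), D(0)=1, D(1)=0.
D(2) = 1 x (0 + 1) = 1
D(3) = 2 x (D(2) + D(1)) = 2 x (1 + 0)

Final answer: D(3) = 2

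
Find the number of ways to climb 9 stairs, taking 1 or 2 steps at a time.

Let f(n) count the ways. The last step is size 1 or 2, so f(n) = f(n-1) + f(n-2) with f(1)=1, f(2)=2.
Iterating the recurrence: f(1)=1, f(2)=2, f(3)=3, f(4)=5, f(5)=8, f(6)=13, f(7)=21, f(8)=34, f(9)=55.

Final answer: 55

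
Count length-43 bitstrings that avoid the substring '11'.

Classify by the final bit: ...0 gives a(n-1) strings, ...01 gives a(n-2) strings. Thus a(n) = a(n-1) + a(n-2) with a(1)=2, a(2)=3.
Building up term by term: a(1)=2, a(2)=3, a(3)=5, a(4)=8, a(5)=13, a(6)=21, a(7)=34, a(8)=55, a(9)=89, a(10)=144, a(11)=233, a(12)=377, a(13)=610, a(14)=987, a(15)=1597, a(16)=2584, a(17)=4181, a(18)=6765, a(19)=10946, a(20)=17711, a(21)=28657, a(22)=46368, a(23)=75025, a(24)=121393, a(25)=196418, a(26)=317811, a(27)=514229, a(28)=832040, a(29)=1346269, a(30)=2178309, a(31)=3524578, a(32)=5702887, a(33)=9227465, a(34)=14930352, a(35)=24157817, a(36)=39088169, a(37)=63245986, a(38)=102334155, a(39)=165580141, a(40)=267914296, a(41)=433494437, a(42)=701408733, a(43)=1134903170.

Final answer: 1134903170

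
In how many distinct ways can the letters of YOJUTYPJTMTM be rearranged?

Letters (J:2, M:2, O:1, P:1, T:3, U:1, Y:2). Total letters: 12.
Permutations = 12!/(3! x 2! x 2! x 2!).

Final answer: 9979200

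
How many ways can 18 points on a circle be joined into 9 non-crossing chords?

This is counted by the nth Catalan number C_n. Here n = 18/2 = 9.
Using C_0 = 1 and C_(k+1) = C_k x 2(2k+1)/(k+2), build up term by term: C_1=1, C_2=2, C_3=5, C_4=14, C_5=42, C_6=132, C_7=429, C_8=1430, C_9=4862.

Final answer: C_{9} = 4862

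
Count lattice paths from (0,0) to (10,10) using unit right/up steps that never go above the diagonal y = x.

Total monotonic paths to (10,10): C(20,10) = 184756.
Paths that cross above y=x (reflection bijection): C(20,11) = 167960.
Valid Dyck paths: 184756 - 167960.
(Check: C(20,10) - C(20,11) = C(20,10)/11, the Catalan number C_{10}.)

Final answer: C_{10} = 16796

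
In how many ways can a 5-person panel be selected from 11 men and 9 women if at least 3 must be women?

Sum over valid woman counts:
C(9,3)C(11,2) = 4620
C(9,4)C(11,1) = 1386
C(9,5)C(11,0) = 126
Total: 4620 + 1386 + 126.

Final answer: 6132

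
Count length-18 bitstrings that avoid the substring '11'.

Let a(n) count valid strings. If the last bit is 0 the prefix is any valid string of length n-1; if it is 1 the string must end in 01 with a valid prefix of length n-2. So a(n) = a(n-1) + a(n-2), a(1)=2, a(2)=3.
Building up term by term: a(1)=2, a(2)=3, a(3)=5, a(4)=8, a(5)=13, a(6)=21, a(7)=34, a(8)=55, a(9)=89, a(10)=144, a(11)=233, a(12)=377, a(13)=610, a(14)=987, a(15)=1597, a(16)=2584, a(17)=4181, a(18)=6765.

Final answer: 6765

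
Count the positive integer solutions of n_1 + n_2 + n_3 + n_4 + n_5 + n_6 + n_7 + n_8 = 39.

Substitute n'_i = n_i - 1 (so n'_i >= 0). Then sum n'_i = 39 - 8 = 31.
Stars and bars: C(31+8-1, 8-1) = C(38,7).

Final answer: C(38,7) = 12620256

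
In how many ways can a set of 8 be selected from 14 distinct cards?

C(14,8) = 14!/(8! x (14-8)!).

Final answer: C(14,8) = 3003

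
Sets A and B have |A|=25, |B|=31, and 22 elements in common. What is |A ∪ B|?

|A union B| = |A| + |B| - |A intersect B| = 25 + 31 - 22.

Final answer: 34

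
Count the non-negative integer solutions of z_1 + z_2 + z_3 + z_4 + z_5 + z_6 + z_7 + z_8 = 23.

Stars and bars with 23 stars and 7 bars:
C(23+8-1, 8-1) = C(30,7).

Final answer: C(30,7) = 2035800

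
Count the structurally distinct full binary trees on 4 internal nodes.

This is a standard Catalan-number count: the answer is C_n. Here n = 4.
C_n = C(2n,n) - C(2n,n+1), so C_{4} = C(8,4) - C(8,5) = 70 - 56.

Final answer: C_{4} = 14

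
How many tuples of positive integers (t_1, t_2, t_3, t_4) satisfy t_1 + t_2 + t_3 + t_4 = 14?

Substitute t'_i = t_i - 1 (so t'_i >= 0). Then sum t'_i = 14 - 4 = 10.
Stars and bars: C(10+4-1, 4-1) = C(13,3).

Final answer: C(13,3) = 286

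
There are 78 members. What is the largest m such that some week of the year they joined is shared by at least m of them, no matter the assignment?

There are 52 possible values for week of the year they joined. With 78 members and 52 categories, by pigeonhole: ceiling(78/52).

Final answer: 2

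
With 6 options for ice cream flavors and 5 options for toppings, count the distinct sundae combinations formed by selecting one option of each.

By the multiplication principle: 6 x 5.

Final answer: 30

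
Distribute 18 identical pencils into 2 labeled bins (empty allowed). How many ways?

Stars and bars: C(n+k-1, k-1) = C(19,1).

Final answer: C(19,1) = 19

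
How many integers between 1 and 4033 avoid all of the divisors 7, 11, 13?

|div by 7|=576, |div by 11|=366, |div by 13|=310.
|div by 7&11|=52, |div by 7&13|=44, |div by 11&13|=28, |div by all|=4.
By inclusion-exclusion, divisible by at least one: 576+366+310-52-44-28+4 = 1132.
Not divisible by any: 4033 - 1132.

Final answer: 2901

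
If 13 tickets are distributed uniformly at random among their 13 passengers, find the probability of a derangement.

Use the recurrence D(n) = (n-1)(D(n-1) + D(n-2)) with D(0)=1, D(1)=0.
Building up: D(2)=1, D(3)=2, D(4)=9, D(5)=44, D(6)=265, D(7)=1854, D(8)=14833, D(9)=133496, D(10)=1334961, D(11)=14684570, D(12)=176214841, D(13)=2290792932.
Total arrangements: 13! = 6227020800.
Probability = D(13)/13! = 63633137/172972800.

Final answer: D(13)/13! = 2290792932/6227020800 = 0.367879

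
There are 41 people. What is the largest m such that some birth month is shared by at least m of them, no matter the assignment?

There are 12 possible values for birth month. With 41 people and 12 categories, by pigeonhole: ceiling(41/12).

Final answer: 4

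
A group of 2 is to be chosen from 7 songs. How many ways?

C(7,2) = 7!/(2! x (7-2)!).

Final answer: C(7,2) = 21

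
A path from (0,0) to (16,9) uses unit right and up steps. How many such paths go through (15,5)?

Paths (0,0)->(15,5): C(20,5) = 15504.
Paths (15,5)->(16,9): C(5,4) = 5.
By multiplication principle: 15504 x 5.

Final answer: 77520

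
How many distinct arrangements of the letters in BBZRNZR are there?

Letters (B:2, N:1, R:2, Z:2). Total letters: 7.
Permutations = 7!/(2! x 2! x 2!).

Final answer: 630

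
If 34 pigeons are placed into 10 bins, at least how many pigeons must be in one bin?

By the pigeonhole principle: ceiling(34/10).

Final answer: 4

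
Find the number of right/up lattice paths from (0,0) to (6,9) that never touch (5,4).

Total paths to (6,9): C(15,9) = 5005.
Paths through (5,4): C(9,4) x C(6,5) = 756.
Avoiding (5,4): 5005 - 756.

Final answer: 4249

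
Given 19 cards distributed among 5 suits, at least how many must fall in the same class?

By pigeonhole with 19 objects and 5 categories: ceiling(19/5).

Final answer: 4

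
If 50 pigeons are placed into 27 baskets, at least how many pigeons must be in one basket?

By the pigeonhole principle: ceiling(50/27).

Final answer: 2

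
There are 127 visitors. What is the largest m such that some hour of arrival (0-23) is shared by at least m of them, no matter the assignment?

There are 24 possible values for hour of arrival (0-23). With 127 visitors and 24 categories, by pigeonhole: ceiling(127/24).

Final answer: 6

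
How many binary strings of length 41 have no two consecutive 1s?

Classify by the final bit: ...0 gives a(n-1) strings, ...01 gives a(n-2) strings. Thus a(n) = a(n-1) + a(n-2) with a(1)=2, a(2)=3.
Iterating the recurrence: a(1)=2, a(2)=3, a(3)=5, a(4)=8, a(5)=13, a(6)=21, a(7)=34, a(8)=55, a(9)=89, a(10)=144, a(11)=233, a(12)=377, a(13)=610, a(14)=987, a(15)=1597, a(16)=2584, a(17)=4181, a(18)=6765, a(19)=10946, a(20)=17711, a(21)=28657, a(22)=46368, a(23)=75025, a(24)=121393, a(25)=196418, a(26)=317811, a(27)=514229, a(28)=832040, a(29)=1346269, a(30)=2178309, a(31)=3524578, a(32)=5702887, a(33)=9227465, a(34)=14930352, a(35)=24157817, a(36)=39088169, a(37)=63245986, a(38)=102334155, a(39)=165580141, a(40)=267914296, a(41)=433494437.

Final answer: 433494437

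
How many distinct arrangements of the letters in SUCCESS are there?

Letters (C:2, E:1, S:3, U:1). Total letters: 7.
Permutations = 7!/(3! x 2!).

Final answer: 420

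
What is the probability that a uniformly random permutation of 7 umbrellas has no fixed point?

Derangements satisfy D(n) = (n-1)(D(n-1) + D(n-2)), starting from D(0)=1, D(1)=0.
Building up: D(2)=1, D(3)=2, D(4)=9, D(5)=44, D(6)=265, D(7)=1854.
Total arrangements: 7! = 5040.
Probability = D(7)/7! = 103/280.

Final answer: D(7)/7! = 1854/5040 = 0.367857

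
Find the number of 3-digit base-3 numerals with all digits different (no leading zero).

First digit: 2 (nonzero). Second: 2 (not first). Third: 1, etc.
Total: 2 x 2 x 1.

Final answer: 4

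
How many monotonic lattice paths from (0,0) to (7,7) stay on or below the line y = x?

Total monotonic paths to (7,7): C(14,7) = 3432.
Reflecting each bad path at its first crossing gives a bijection with paths to (6,8): C(14,8) = 3003.
Valid Dyck paths: 3432 - 3003.
(These counts are the Catalan numbers.)

Final answer: C_{7} = 429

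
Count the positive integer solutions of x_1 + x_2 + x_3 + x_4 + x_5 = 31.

Substitute x'_i = x_i - 1 (so x'_i >= 0). Then sum x'_i = 31 - 5 = 26.
Stars and bars: C(26+5-1, 5-1) = C(30,4).

Final answer: C(30,4) = 27405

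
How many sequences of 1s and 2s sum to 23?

Condition on the final move: it is a 1-step (f(n-1) ways to get there) or a 2-step (f(n-2) ways), so f(n) = f(n-1) + f(n-2), with f(1)=1, f(2)=2.
Computing successive values: f(1)=1, f(2)=2, f(3)=3, f(4)=5, f(5)=8, f(6)=13, f(7)=21, f(8)=34, f(9)=55, f(10)=89, f(11)=144, f(12)=233, f(13)=377, f(14)=610, f(15)=987, f(16)=1597, f(17)=2584, f(18)=4181, f(19)=6765, f(20)=10946, f(21)=17711, f(22)=28657, f(23)=46368.

Final answer: 46368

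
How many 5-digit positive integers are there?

The leading digit cannot be 0 (9 options); the other 4 digits can be anything (10 options each).
Total: 9 x 10^4.

Final answer: 90000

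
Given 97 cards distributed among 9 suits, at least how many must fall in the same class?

By pigeonhole with 97 objects and 9 categories: ceiling(97/9).

Final answer: 11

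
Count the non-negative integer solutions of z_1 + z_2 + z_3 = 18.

Stars and bars with 18 stars and 2 bars:
C(18+3-1, 3-1) = C(20,2).

Final answer: C(20,2) = 190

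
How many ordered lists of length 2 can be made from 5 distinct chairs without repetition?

P(5,2) = 5!/(5-2)! = 5!/3!.

Final answer: P(5,2) = 20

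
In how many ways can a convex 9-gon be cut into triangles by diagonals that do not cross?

The structures are counted by the Catalan number C_n. Here n = 9 - 2 = 7.
Using C_0 = 1 and C_(k+1) = C_k x 2(2k+1)/(k+2), build up term by term: C_1=1, C_2=2, C_3=5, C_4=14, C_5=42, C_6=132, C_7=429.

Final answer: C_{7} = 429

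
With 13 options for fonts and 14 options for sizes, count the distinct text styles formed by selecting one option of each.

By the multiplication principle: 13 x 14.

Final answer: 182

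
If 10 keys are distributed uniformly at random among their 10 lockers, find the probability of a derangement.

Derangements satisfy D(n) = (n-1)(D(n-1) + D(n-2)), starting from D(0)=1, D(1)=0.
Building up: D(2)=1, D(3)=2, D(4)=9, D(5)=44, D(6)=265, D(7)=1854, D(8)=14833, D(9)=133496, D(10)=1334961.
Total arrangements: 10! = 3628800.
Probability = D(10)/10! = 16481/44800.

Final answer: D(10)/10! = 1334961/3628800 = 0.367879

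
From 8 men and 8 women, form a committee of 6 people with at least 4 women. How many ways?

Sum over valid woman counts:
C(8,4)C(8,2) = 1960
C(8,5)C(8,1) = 448
C(8,6)C(8,0) = 28
Total: 1960 + 448 + 28.

Final answer: 2436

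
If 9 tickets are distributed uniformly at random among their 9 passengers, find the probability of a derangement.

D(n) = (n-1)(D(n-1) + D(n-2)), D(0)=1, D(1)=0.
Building up: D(2)=1, D(3)=2, D(4)=9, D(5)=44, D(6)=265, D(7)=1854, D(8)=14833, D(9)=133496.
Total arrangements: 9! = 362880.
Probability = D(9)/9! = 16687/45360.

Final answer: D(9)/9! = 133496/362880 = 0.367879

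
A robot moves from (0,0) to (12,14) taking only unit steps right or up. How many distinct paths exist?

Each path has 12 right steps and 14 up steps in some order (26 steps total).
Choose which 14 of the 26 steps are up: C(26,14).

Final answer: C(26,14) = 9657700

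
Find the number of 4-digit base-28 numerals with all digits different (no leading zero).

First digit: 27 (nonzero). Second: 27 (not first). Third: 26, etc.
Total: 27 x 27 x 26 x 25.

Final answer: 473850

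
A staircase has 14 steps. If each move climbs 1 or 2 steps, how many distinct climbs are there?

Let f(n) be the number of climbs. Removing the last move (1 or 2 steps) gives f(n) = f(n-1) + f(n-2); base cases f(1)=1, f(2)=2.
Iterating the recurrence: f(1)=1, f(2)=2, f(3)=3, f(4)=5, f(5)=8, f(6)=13, f(7)=21, f(8)=34, f(9)=55, f(10)=89, f(11)=144, f(12)=233, f(13)=377, f(14)=610.

Final answer: 610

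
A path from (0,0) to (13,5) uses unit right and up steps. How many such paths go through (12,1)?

Paths (0,0)->(12,1): C(13,1) = 13.
Paths (12,1)->(13,5): C(5,4) = 5.
By multiplication principle: 13 x 5.

Final answer: 65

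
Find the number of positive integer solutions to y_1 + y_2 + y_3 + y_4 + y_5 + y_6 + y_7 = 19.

Substitute y'_i = y_i - 1 (so y'_i >= 0). Then sum y'_i = 19 - 7 = 12.
Stars and bars: C(12+7-1, 7-1) = C(18,6).

Final answer: C(18,6) = 18564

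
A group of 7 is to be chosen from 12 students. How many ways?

C(12,7) = 12!/(7! x (12-7)!).

Final answer: C(12,7) = 792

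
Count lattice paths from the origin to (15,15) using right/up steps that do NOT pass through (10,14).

Total paths to (15,15): C(30,15) = 155117520.
Paths through (10,14): C(24,14) x C(6,1) = 11767536.
Avoiding (10,14): 155117520 - 11767536.

Final answer: 143349984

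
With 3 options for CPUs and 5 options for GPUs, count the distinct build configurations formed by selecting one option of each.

By the multiplication principle: 3 x 5.

Final answer: 15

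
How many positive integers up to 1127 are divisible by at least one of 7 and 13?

Multiples of 7: 161. Multiples of 13: 86. Of both (lcm=91): 12.
By inclusion-exclusion: 161 + 86 - 12.

Final answer: 235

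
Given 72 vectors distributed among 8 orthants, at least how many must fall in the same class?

By pigeonhole with 72 objects and 8 categories: ceiling(72/8).

Final answer: 9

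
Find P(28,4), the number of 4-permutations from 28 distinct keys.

P(28,4) = 28!/(28-4)! = 28!/24!.

Final answer: P(28,4) = 491400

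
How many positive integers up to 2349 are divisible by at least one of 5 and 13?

Multiples of 5: 469. Multiples of 13: 180. Of both (lcm=65): 36.
By inclusion-exclusion: 469 + 180 - 36.

Final answer: 613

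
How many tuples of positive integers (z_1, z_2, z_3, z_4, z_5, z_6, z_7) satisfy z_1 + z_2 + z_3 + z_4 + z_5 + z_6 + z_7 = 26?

Substitute z'_i = z_i - 1 (so z'_i >= 0). Then sum z'_i = 26 - 7 = 19.
Stars and bars: C(19+7-1, 7-1) = C(25,6).

Final answer: C(25,6) = 177100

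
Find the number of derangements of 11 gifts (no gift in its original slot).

Use the recurrence D(n) = (n-1)(D(n-1) + D(n-2)) with D(0)=1, D(1)=0.
D(2) = 1 x (0 + 1) = 1
D(3) = 2 x (1 + 0) = 2
D(4) = 3 x (2 + 1) = 9
D(5) = 4 x (9 + 2) = 44
D(6) = 5 x (44 + 9) = 265
D(7) = 6 x (265 + 44) = 1854
D(8) = 7 x (1854 + 265) = 14833
D(9) = 8 x (14833 + 1854) = 133496
D(10) = 9 x (133496 + 14833) = 1334961
D(11) = 10 x (D(10) + D(9)) = 10 x (1334961 + 133496)

Final answer: D(11) = 14684570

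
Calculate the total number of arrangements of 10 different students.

The number of ways to arrange 10 distinct objects is 10!.

Final answer: 10! = 3628800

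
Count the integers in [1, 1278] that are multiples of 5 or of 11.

Multiples of 5: 255. Multiples of 11: 116. Of both (lcm=55): 23.
By inclusion-exclusion: 255 + 116 - 23.

Final answer: 348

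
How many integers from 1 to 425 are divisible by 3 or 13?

Multiples of 3: 141. Multiples of 13: 32. Of both (lcm=39): 10.
By inclusion-exclusion: 141 + 32 - 10.

Final answer: 163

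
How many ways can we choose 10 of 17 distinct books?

C(17,10) = 17!/(10! x 7!).

Final answer: \binom{17}{10} = 19448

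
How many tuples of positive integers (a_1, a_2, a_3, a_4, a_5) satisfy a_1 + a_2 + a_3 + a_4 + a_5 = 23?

Substitute a'_i = a_i - 1 (so a'_i >= 0). Then sum a'_i = 23 - 5 = 18.
Stars and bars: C(18+5-1, 5-1) = C(22,4).

Final answer: C(22,4) = 7315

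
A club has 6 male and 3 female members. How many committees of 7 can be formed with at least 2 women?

Sum over valid woman counts:
C(3,2)C(6,5) = 18
C(3,3)C(6,4) = 15
Total: 18 + 15.

Final answer: 33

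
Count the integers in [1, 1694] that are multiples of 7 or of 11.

Multiples of 7: 242. Multiples of 11: 154. Of both (lcm=77): 22.
By inclusion-exclusion: 242 + 154 - 22.

Final answer: 374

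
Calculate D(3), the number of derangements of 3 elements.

D(n) = (n-1)(D(n-1) + D(n-2)), D(0)=1, D(1)=0.
D(2) = 1 x (0 + 1) = 1
D(3) = 2 x (D(2) + D(1)) = 2 x (1 + 0)

Final answer: D(3) = 2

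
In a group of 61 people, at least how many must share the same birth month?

There are 12 possible values for birth month. With 61 people and 12 categories, by pigeonhole: ceiling(61/12).

Final answer: 6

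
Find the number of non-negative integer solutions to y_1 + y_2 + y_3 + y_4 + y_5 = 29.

Stars and bars with 29 stars and 4 bars:
C(29+5-1, 5-1) = C(33,4).

Final answer: C(33,4) = 40920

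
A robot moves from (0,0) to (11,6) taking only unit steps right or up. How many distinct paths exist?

Each path has 11 right steps and 6 up steps in some order (17 steps total).
Choose which 6 of the 17 steps are up: C(17,6).

Final answer: C(17,6) = 12376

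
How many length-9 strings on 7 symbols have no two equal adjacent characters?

Let g(n) count such strings. g(1) = 7, and each valid string of length n-1 extends in 6 ways (any symbol but the last), so g(n) = 6 g(n-1).
Total: g(9) = 7 x 6^8.

Final answer: 7 x 6^{8} = 11757312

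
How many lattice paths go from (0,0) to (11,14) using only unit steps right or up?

Each path has 11 right steps and 14 up steps in some order (25 steps total).
Choose which 14 of the 25 steps are up: C(25,14).

Final answer: C(25,14) = 4457400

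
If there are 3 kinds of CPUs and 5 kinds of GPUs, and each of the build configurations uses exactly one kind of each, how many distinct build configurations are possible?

By the multiplication principle: 3 x 5.

Final answer: 15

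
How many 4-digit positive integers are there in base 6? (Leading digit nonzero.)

Leading digit: 5 options (nonzero). Other 3 digit(s): 6 options each.
Total: 5 x 6^3.

Final answer: 1080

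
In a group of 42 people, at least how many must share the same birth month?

There are 12 possible values for birth month. With 42 people and 12 categories, by pigeonhole: ceiling(42/12).

Final answer: 4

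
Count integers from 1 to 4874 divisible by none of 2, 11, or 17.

|div by 2|=2437, |div by 11|=443, |div by 17|=286.
|div by 2&11|=221, |div by 2&17|=143, |div by 11&17|=26, |div by all|=13.
By inclusion-exclusion, divisible by at least one: 2437+443+286-221-143-26+13 = 2789.
Not divisible by any: 4874 - 2789.

Final answer: 2085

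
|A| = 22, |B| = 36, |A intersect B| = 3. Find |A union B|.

|A union B| = |A| + |B| - |A intersect B| = 22 + 36 - 3.

Final answer: 55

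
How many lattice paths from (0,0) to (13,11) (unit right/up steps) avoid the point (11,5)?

Total paths to (13,11): C(24,11) = 2496144.
Paths through (11,5): C(16,5) x C(8,6) = 122304.
Avoiding (11,5): 2496144 - 122304.

Final answer: 2373840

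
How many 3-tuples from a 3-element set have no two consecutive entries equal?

First character: 3 choices. Each subsequent: 2 choices (must differ from the previous one).
Total: 3 x 2^2.

Final answer: 3 x 2^{2} = 12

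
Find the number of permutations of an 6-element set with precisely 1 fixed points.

Choose which 1 elements are fixed: C(6,1) = 6.
Derange the remaining 5 using D(j) = (j-1)(D(j-1) + D(j-2)), D(0)=1, D(1)=0: D(2)=1, D(3)=2, D(4)=9, D(5)=44.
Total: 6 x 44.

Final answer: C(6,1) D(5) = 264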